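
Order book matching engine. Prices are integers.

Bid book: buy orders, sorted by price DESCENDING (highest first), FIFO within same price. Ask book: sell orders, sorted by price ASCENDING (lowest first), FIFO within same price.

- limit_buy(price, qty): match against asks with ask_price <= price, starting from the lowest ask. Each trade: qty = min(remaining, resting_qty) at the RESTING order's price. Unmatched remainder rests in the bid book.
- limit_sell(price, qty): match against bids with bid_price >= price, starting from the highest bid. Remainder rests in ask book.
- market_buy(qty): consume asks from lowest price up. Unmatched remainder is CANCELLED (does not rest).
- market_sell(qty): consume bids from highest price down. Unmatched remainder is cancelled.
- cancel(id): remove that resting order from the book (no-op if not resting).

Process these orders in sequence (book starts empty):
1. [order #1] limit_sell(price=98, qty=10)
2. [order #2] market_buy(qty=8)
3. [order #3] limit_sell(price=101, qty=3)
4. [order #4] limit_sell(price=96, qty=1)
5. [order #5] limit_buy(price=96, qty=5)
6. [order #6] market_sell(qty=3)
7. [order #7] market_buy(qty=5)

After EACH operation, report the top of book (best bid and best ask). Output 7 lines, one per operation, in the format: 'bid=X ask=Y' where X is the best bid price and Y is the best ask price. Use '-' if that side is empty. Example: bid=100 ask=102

Answer: bid=- ask=98
bid=- ask=98
bid=- ask=98
bid=- ask=96
bid=96 ask=98
bid=96 ask=98
bid=96 ask=-

Derivation:
After op 1 [order #1] limit_sell(price=98, qty=10): fills=none; bids=[-] asks=[#1:10@98]
After op 2 [order #2] market_buy(qty=8): fills=#2x#1:8@98; bids=[-] asks=[#1:2@98]
After op 3 [order #3] limit_sell(price=101, qty=3): fills=none; bids=[-] asks=[#1:2@98 #3:3@101]
After op 4 [order #4] limit_sell(price=96, qty=1): fills=none; bids=[-] asks=[#4:1@96 #1:2@98 #3:3@101]
After op 5 [order #5] limit_buy(price=96, qty=5): fills=#5x#4:1@96; bids=[#5:4@96] asks=[#1:2@98 #3:3@101]
After op 6 [order #6] market_sell(qty=3): fills=#5x#6:3@96; bids=[#5:1@96] asks=[#1:2@98 #3:3@101]
After op 7 [order #7] market_buy(qty=5): fills=#7x#1:2@98 #7x#3:3@101; bids=[#5:1@96] asks=[-]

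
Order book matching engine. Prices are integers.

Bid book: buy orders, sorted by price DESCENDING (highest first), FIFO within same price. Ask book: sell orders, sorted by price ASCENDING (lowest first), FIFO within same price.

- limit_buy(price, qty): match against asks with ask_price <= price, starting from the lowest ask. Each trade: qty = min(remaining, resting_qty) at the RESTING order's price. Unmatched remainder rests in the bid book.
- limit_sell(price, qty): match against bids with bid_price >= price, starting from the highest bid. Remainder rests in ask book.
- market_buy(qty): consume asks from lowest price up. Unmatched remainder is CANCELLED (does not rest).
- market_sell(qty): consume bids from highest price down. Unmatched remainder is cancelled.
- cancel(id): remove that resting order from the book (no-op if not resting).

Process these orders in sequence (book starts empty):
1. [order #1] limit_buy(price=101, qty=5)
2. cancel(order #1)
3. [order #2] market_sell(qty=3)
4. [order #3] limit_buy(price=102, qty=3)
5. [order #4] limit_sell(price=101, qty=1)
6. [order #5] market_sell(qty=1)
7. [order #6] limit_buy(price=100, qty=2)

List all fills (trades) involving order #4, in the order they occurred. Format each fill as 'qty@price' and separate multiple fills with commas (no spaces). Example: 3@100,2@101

After op 1 [order #1] limit_buy(price=101, qty=5): fills=none; bids=[#1:5@101] asks=[-]
After op 2 cancel(order #1): fills=none; bids=[-] asks=[-]
After op 3 [order #2] market_sell(qty=3): fills=none; bids=[-] asks=[-]
After op 4 [order #3] limit_buy(price=102, qty=3): fills=none; bids=[#3:3@102] asks=[-]
After op 5 [order #4] limit_sell(price=101, qty=1): fills=#3x#4:1@102; bids=[#3:2@102] asks=[-]
After op 6 [order #5] market_sell(qty=1): fills=#3x#5:1@102; bids=[#3:1@102] asks=[-]
After op 7 [order #6] limit_buy(price=100, qty=2): fills=none; bids=[#3:1@102 #6:2@100] asks=[-]

Answer: 1@102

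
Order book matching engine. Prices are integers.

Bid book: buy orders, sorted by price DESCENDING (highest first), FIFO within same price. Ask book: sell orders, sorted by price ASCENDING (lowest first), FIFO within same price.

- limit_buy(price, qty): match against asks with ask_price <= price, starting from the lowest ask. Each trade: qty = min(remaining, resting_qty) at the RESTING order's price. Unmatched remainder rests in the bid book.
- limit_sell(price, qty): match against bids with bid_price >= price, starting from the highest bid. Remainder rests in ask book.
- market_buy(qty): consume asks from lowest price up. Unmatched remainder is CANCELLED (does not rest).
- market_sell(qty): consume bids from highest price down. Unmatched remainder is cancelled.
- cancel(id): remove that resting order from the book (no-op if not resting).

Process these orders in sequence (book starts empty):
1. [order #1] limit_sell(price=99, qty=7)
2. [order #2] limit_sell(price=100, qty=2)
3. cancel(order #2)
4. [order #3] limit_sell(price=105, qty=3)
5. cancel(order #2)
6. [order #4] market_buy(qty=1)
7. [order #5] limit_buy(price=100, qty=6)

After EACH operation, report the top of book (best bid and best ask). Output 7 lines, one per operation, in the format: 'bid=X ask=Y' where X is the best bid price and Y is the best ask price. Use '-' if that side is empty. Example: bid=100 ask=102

After op 1 [order #1] limit_sell(price=99, qty=7): fills=none; bids=[-] asks=[#1:7@99]
After op 2 [order #2] limit_sell(price=100, qty=2): fills=none; bids=[-] asks=[#1:7@99 #2:2@100]
After op 3 cancel(order #2): fills=none; bids=[-] asks=[#1:7@99]
After op 4 [order #3] limit_sell(price=105, qty=3): fills=none; bids=[-] asks=[#1:7@99 #3:3@105]
After op 5 cancel(order #2): fills=none; bids=[-] asks=[#1:7@99 #3:3@105]
After op 6 [order #4] market_buy(qty=1): fills=#4x#1:1@99; bids=[-] asks=[#1:6@99 #3:3@105]
After op 7 [order #5] limit_buy(price=100, qty=6): fills=#5x#1:6@99; bids=[-] asks=[#3:3@105]

Answer: bid=- ask=99
bid=- ask=99
bid=- ask=99
bid=- ask=99
bid=- ask=99
bid=- ask=99
bid=- ask=105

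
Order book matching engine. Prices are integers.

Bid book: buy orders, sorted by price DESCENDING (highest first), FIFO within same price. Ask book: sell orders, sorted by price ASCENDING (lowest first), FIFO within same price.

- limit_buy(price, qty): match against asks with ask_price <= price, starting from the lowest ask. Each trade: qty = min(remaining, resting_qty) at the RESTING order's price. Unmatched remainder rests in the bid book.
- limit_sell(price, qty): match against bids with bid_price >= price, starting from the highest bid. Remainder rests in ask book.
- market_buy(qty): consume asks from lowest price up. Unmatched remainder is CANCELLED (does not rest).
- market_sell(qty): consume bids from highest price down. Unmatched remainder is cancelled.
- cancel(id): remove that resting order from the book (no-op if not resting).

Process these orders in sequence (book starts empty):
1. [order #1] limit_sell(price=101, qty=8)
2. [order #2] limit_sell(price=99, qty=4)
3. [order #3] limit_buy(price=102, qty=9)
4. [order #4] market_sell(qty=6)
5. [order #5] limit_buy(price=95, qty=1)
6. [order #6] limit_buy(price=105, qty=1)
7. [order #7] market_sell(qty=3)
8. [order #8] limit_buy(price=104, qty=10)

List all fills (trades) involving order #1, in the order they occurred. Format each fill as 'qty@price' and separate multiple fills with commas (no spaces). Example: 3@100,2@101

Answer: 5@101,1@101,2@101

Derivation:
After op 1 [order #1] limit_sell(price=101, qty=8): fills=none; bids=[-] asks=[#1:8@101]
After op 2 [order #2] limit_sell(price=99, qty=4): fills=none; bids=[-] asks=[#2:4@99 #1:8@101]
After op 3 [order #3] limit_buy(price=102, qty=9): fills=#3x#2:4@99 #3x#1:5@101; bids=[-] asks=[#1:3@101]
After op 4 [order #4] market_sell(qty=6): fills=none; bids=[-] asks=[#1:3@101]
After op 5 [order #5] limit_buy(price=95, qty=1): fills=none; bids=[#5:1@95] asks=[#1:3@101]
After op 6 [order #6] limit_buy(price=105, qty=1): fills=#6x#1:1@101; bids=[#5:1@95] asks=[#1:2@101]
After op 7 [order #7] market_sell(qty=3): fills=#5x#7:1@95; bids=[-] asks=[#1:2@101]
After op 8 [order #8] limit_buy(price=104, qty=10): fills=#8x#1:2@101; bids=[#8:8@104] asks=[-]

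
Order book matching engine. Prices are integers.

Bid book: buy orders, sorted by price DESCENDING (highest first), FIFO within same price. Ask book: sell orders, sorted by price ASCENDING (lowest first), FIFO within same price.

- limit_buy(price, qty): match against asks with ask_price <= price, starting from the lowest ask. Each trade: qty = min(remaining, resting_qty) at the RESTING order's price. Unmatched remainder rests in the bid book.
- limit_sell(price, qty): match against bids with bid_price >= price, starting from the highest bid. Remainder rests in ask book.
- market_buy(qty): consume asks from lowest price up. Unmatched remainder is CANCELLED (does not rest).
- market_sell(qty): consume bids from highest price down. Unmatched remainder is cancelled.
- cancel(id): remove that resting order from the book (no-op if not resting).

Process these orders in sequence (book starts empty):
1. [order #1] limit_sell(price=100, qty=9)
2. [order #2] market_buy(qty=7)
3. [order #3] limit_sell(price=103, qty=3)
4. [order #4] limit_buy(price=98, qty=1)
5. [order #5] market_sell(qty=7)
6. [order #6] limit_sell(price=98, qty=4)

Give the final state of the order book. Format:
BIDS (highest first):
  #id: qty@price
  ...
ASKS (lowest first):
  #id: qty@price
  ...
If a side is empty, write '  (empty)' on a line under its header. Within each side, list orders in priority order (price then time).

After op 1 [order #1] limit_sell(price=100, qty=9): fills=none; bids=[-] asks=[#1:9@100]
After op 2 [order #2] market_buy(qty=7): fills=#2x#1:7@100; bids=[-] asks=[#1:2@100]
After op 3 [order #3] limit_sell(price=103, qty=3): fills=none; bids=[-] asks=[#1:2@100 #3:3@103]
After op 4 [order #4] limit_buy(price=98, qty=1): fills=none; bids=[#4:1@98] asks=[#1:2@100 #3:3@103]
After op 5 [order #5] market_sell(qty=7): fills=#4x#5:1@98; bids=[-] asks=[#1:2@100 #3:3@103]
After op 6 [order #6] limit_sell(price=98, qty=4): fills=none; bids=[-] asks=[#6:4@98 #1:2@100 #3:3@103]

Answer: BIDS (highest first):
  (empty)
ASKS (lowest first):
  #6: 4@98
  #1: 2@100
  #3: 3@103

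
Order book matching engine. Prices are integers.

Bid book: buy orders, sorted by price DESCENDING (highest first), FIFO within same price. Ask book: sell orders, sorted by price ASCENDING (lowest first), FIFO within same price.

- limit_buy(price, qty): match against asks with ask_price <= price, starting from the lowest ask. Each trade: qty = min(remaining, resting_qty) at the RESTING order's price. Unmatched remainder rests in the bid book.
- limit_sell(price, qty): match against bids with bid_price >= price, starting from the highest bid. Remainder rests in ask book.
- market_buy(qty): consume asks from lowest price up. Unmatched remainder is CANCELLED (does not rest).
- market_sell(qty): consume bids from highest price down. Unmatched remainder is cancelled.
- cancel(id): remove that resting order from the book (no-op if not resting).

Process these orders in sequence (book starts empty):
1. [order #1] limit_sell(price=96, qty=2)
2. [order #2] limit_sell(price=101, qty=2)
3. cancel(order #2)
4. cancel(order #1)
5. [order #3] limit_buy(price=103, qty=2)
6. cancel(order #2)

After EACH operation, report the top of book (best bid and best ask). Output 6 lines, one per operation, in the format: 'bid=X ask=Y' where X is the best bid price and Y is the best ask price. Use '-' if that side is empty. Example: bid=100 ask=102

Answer: bid=- ask=96
bid=- ask=96
bid=- ask=96
bid=- ask=-
bid=103 ask=-
bid=103 ask=-

Derivation:
After op 1 [order #1] limit_sell(price=96, qty=2): fills=none; bids=[-] asks=[#1:2@96]
After op 2 [order #2] limit_sell(price=101, qty=2): fills=none; bids=[-] asks=[#1:2@96 #2:2@101]
After op 3 cancel(order #2): fills=none; bids=[-] asks=[#1:2@96]
After op 4 cancel(order #1): fills=none; bids=[-] asks=[-]
After op 5 [order #3] limit_buy(price=103, qty=2): fills=none; bids=[#3:2@103] asks=[-]
After op 6 cancel(order #2): fills=none; bids=[#3:2@103] asks=[-]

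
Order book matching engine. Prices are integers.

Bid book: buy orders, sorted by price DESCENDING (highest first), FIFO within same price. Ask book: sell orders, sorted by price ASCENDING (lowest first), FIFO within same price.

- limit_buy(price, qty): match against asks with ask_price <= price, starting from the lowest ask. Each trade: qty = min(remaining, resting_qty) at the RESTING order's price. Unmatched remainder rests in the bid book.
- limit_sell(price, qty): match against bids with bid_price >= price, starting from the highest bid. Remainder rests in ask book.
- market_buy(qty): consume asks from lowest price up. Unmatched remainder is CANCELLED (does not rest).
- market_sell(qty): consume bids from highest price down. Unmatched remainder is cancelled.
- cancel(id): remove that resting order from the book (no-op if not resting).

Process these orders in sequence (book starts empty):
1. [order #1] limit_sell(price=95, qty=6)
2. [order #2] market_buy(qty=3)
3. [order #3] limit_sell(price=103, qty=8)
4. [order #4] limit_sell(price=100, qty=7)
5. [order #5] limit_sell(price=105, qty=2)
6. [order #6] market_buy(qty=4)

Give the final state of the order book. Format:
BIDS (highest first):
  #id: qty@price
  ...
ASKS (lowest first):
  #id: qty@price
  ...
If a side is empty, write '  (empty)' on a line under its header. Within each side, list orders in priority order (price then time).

After op 1 [order #1] limit_sell(price=95, qty=6): fills=none; bids=[-] asks=[#1:6@95]
After op 2 [order #2] market_buy(qty=3): fills=#2x#1:3@95; bids=[-] asks=[#1:3@95]
After op 3 [order #3] limit_sell(price=103, qty=8): fills=none; bids=[-] asks=[#1:3@95 #3:8@103]
After op 4 [order #4] limit_sell(price=100, qty=7): fills=none; bids=[-] asks=[#1:3@95 #4:7@100 #3:8@103]
After op 5 [order #5] limit_sell(price=105, qty=2): fills=none; bids=[-] asks=[#1:3@95 #4:7@100 #3:8@103 #5:2@105]
After op 6 [order #6] market_buy(qty=4): fills=#6x#1:3@95 #6x#4:1@100; bids=[-] asks=[#4:6@100 #3:8@103 #5:2@105]

Answer: BIDS (highest first):
  (empty)
ASKS (lowest first):
  #4: 6@100
  #3: 8@103
  #5: 2@105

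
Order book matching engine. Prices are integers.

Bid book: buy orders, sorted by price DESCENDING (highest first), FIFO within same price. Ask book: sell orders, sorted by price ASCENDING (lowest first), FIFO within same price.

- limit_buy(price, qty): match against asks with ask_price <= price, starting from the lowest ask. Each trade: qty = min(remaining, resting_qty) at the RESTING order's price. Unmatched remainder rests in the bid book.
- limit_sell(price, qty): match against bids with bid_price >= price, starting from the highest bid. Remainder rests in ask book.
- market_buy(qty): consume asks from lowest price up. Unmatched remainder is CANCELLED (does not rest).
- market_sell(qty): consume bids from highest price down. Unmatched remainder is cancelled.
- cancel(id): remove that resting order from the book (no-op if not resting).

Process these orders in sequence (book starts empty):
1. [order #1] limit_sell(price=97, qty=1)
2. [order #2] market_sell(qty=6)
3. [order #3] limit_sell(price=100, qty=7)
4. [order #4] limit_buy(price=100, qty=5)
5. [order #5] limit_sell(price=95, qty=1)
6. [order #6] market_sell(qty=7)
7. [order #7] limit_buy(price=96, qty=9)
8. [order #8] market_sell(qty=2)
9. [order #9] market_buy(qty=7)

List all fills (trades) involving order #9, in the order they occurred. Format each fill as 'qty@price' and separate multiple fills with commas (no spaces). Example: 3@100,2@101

After op 1 [order #1] limit_sell(price=97, qty=1): fills=none; bids=[-] asks=[#1:1@97]
After op 2 [order #2] market_sell(qty=6): fills=none; bids=[-] asks=[#1:1@97]
After op 3 [order #3] limit_sell(price=100, qty=7): fills=none; bids=[-] asks=[#1:1@97 #3:7@100]
After op 4 [order #4] limit_buy(price=100, qty=5): fills=#4x#1:1@97 #4x#3:4@100; bids=[-] asks=[#3:3@100]
After op 5 [order #5] limit_sell(price=95, qty=1): fills=none; bids=[-] asks=[#5:1@95 #3:3@100]
After op 6 [order #6] market_sell(qty=7): fills=none; bids=[-] asks=[#5:1@95 #3:3@100]
After op 7 [order #7] limit_buy(price=96, qty=9): fills=#7x#5:1@95; bids=[#7:8@96] asks=[#3:3@100]
After op 8 [order #8] market_sell(qty=2): fills=#7x#8:2@96; bids=[#7:6@96] asks=[#3:3@100]
After op 9 [order #9] market_buy(qty=7): fills=#9x#3:3@100; bids=[#7:6@96] asks=[-]

Answer: 3@100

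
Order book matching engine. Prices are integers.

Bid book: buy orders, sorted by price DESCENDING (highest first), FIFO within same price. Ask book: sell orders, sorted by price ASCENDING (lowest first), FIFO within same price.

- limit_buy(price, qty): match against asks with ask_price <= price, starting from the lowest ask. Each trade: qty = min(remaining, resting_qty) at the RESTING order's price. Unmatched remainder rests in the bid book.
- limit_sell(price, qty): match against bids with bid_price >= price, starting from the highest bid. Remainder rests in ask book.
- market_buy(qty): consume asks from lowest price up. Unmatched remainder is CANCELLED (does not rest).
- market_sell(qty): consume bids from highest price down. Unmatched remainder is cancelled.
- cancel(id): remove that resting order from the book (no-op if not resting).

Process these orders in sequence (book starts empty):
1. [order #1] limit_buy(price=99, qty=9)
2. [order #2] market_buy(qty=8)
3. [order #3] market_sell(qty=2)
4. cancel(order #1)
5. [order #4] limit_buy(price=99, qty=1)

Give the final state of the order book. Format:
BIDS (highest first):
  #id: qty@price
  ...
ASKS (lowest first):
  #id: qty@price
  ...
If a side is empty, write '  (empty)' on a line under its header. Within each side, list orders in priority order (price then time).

After op 1 [order #1] limit_buy(price=99, qty=9): fills=none; bids=[#1:9@99] asks=[-]
After op 2 [order #2] market_buy(qty=8): fills=none; bids=[#1:9@99] asks=[-]
After op 3 [order #3] market_sell(qty=2): fills=#1x#3:2@99; bids=[#1:7@99] asks=[-]
After op 4 cancel(order #1): fills=none; bids=[-] asks=[-]
After op 5 [order #4] limit_buy(price=99, qty=1): fills=none; bids=[#4:1@99] asks=[-]

Answer: BIDS (highest first):
  #4: 1@99
ASKS (lowest first):
  (empty)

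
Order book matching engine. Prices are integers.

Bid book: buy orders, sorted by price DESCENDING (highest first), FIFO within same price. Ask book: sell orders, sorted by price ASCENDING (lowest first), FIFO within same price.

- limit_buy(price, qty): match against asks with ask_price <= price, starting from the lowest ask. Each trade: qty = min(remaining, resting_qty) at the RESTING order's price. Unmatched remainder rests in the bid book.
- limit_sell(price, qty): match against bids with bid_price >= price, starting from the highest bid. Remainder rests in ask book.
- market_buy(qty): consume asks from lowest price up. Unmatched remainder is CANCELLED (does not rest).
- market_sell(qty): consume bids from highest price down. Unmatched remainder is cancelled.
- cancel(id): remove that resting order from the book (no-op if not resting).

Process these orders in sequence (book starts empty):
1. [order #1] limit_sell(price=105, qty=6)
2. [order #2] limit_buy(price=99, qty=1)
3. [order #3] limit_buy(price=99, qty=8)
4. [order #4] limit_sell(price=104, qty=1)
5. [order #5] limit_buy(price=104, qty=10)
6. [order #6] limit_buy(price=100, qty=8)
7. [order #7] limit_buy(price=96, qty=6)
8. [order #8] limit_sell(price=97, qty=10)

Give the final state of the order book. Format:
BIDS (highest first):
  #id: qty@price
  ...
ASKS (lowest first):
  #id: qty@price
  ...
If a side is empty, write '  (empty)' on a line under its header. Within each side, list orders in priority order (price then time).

Answer: BIDS (highest first):
  #6: 7@100
  #2: 1@99
  #3: 8@99
  #7: 6@96
ASKS (lowest first):
  #1: 6@105

Derivation:
After op 1 [order #1] limit_sell(price=105, qty=6): fills=none; bids=[-] asks=[#1:6@105]
After op 2 [order #2] limit_buy(price=99, qty=1): fills=none; bids=[#2:1@99] asks=[#1:6@105]
After op 3 [order #3] limit_buy(price=99, qty=8): fills=none; bids=[#2:1@99 #3:8@99] asks=[#1:6@105]
After op 4 [order #4] limit_sell(price=104, qty=1): fills=none; bids=[#2:1@99 #3:8@99] asks=[#4:1@104 #1:6@105]
After op 5 [order #5] limit_buy(price=104, qty=10): fills=#5x#4:1@104; bids=[#5:9@104 #2:1@99 #3:8@99] asks=[#1:6@105]
After op 6 [order #6] limit_buy(price=100, qty=8): fills=none; bids=[#5:9@104 #6:8@100 #2:1@99 #3:8@99] asks=[#1:6@105]
After op 7 [order #7] limit_buy(price=96, qty=6): fills=none; bids=[#5:9@104 #6:8@100 #2:1@99 #3:8@99 #7:6@96] asks=[#1:6@105]
After op 8 [order #8] limit_sell(price=97, qty=10): fills=#5x#8:9@104 #6x#8:1@100; bids=[#6:7@100 #2:1@99 #3:8@99 #7:6@96] asks=[#1:6@105]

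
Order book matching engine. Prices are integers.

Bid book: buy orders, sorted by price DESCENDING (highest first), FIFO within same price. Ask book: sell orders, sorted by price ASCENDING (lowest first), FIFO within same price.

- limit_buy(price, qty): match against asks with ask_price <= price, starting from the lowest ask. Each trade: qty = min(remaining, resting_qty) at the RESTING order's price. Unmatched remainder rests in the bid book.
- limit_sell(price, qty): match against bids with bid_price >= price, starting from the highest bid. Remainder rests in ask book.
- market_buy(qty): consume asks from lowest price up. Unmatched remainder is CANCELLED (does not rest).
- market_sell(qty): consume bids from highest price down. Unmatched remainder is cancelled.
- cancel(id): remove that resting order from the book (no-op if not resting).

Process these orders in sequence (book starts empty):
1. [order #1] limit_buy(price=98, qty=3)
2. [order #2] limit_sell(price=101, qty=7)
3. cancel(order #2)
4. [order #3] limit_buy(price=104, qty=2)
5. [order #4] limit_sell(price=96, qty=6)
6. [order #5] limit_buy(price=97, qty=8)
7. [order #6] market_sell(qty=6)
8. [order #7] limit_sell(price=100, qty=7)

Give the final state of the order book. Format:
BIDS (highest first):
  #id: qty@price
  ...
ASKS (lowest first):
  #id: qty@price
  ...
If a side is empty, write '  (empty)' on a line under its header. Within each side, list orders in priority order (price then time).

After op 1 [order #1] limit_buy(price=98, qty=3): fills=none; bids=[#1:3@98] asks=[-]
After op 2 [order #2] limit_sell(price=101, qty=7): fills=none; bids=[#1:3@98] asks=[#2:7@101]
After op 3 cancel(order #2): fills=none; bids=[#1:3@98] asks=[-]
After op 4 [order #3] limit_buy(price=104, qty=2): fills=none; bids=[#3:2@104 #1:3@98] asks=[-]
After op 5 [order #4] limit_sell(price=96, qty=6): fills=#3x#4:2@104 #1x#4:3@98; bids=[-] asks=[#4:1@96]
After op 6 [order #5] limit_buy(price=97, qty=8): fills=#5x#4:1@96; bids=[#5:7@97] asks=[-]
After op 7 [order #6] market_sell(qty=6): fills=#5x#6:6@97; bids=[#5:1@97] asks=[-]
After op 8 [order #7] limit_sell(price=100, qty=7): fills=none; bids=[#5:1@97] asks=[#7:7@100]

Answer: BIDS (highest first):
  #5: 1@97
ASKS (lowest first):
  #7: 7@100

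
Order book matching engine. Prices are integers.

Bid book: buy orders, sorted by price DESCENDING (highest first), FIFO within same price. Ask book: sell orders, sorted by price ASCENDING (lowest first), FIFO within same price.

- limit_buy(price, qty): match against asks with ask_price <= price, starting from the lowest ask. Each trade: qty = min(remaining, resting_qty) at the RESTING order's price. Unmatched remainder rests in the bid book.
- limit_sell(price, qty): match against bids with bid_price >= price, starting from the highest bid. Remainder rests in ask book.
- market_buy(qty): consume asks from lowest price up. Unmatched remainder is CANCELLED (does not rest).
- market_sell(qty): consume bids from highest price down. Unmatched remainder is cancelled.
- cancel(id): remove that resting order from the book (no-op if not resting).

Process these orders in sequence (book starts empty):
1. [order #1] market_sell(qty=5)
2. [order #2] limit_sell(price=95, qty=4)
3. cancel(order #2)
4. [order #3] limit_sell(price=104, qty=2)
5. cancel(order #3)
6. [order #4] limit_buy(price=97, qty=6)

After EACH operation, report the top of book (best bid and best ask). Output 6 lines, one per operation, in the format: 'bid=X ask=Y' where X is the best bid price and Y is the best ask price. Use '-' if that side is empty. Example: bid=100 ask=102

After op 1 [order #1] market_sell(qty=5): fills=none; bids=[-] asks=[-]
After op 2 [order #2] limit_sell(price=95, qty=4): fills=none; bids=[-] asks=[#2:4@95]
After op 3 cancel(order #2): fills=none; bids=[-] asks=[-]
After op 4 [order #3] limit_sell(price=104, qty=2): fills=none; bids=[-] asks=[#3:2@104]
After op 5 cancel(order #3): fills=none; bids=[-] asks=[-]
After op 6 [order #4] limit_buy(price=97, qty=6): fills=none; bids=[#4:6@97] asks=[-]

Answer: bid=- ask=-
bid=- ask=95
bid=- ask=-
bid=- ask=104
bid=- ask=-
bid=97 ask=-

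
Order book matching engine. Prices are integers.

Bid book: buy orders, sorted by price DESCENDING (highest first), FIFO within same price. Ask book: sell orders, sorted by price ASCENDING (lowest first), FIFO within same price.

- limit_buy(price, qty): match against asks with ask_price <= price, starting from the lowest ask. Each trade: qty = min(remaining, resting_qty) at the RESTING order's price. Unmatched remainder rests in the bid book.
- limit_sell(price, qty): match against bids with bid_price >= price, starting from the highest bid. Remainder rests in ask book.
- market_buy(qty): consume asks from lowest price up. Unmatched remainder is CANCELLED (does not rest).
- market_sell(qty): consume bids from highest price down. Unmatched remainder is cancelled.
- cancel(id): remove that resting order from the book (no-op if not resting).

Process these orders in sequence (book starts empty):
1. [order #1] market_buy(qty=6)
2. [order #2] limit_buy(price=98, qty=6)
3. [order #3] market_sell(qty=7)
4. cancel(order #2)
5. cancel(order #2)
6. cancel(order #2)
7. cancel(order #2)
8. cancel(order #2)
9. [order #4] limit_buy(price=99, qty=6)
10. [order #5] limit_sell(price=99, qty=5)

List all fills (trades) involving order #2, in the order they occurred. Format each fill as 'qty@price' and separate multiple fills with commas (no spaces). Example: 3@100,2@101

After op 1 [order #1] market_buy(qty=6): fills=none; bids=[-] asks=[-]
After op 2 [order #2] limit_buy(price=98, qty=6): fills=none; bids=[#2:6@98] asks=[-]
After op 3 [order #3] market_sell(qty=7): fills=#2x#3:6@98; bids=[-] asks=[-]
After op 4 cancel(order #2): fills=none; bids=[-] asks=[-]
After op 5 cancel(order #2): fills=none; bids=[-] asks=[-]
After op 6 cancel(order #2): fills=none; bids=[-] asks=[-]
After op 7 cancel(order #2): fills=none; bids=[-] asks=[-]
After op 8 cancel(order #2): fills=none; bids=[-] asks=[-]
After op 9 [order #4] limit_buy(price=99, qty=6): fills=none; bids=[#4:6@99] asks=[-]
After op 10 [order #5] limit_sell(price=99, qty=5): fills=#4x#5:5@99; bids=[#4:1@99] asks=[-]

Answer: 6@98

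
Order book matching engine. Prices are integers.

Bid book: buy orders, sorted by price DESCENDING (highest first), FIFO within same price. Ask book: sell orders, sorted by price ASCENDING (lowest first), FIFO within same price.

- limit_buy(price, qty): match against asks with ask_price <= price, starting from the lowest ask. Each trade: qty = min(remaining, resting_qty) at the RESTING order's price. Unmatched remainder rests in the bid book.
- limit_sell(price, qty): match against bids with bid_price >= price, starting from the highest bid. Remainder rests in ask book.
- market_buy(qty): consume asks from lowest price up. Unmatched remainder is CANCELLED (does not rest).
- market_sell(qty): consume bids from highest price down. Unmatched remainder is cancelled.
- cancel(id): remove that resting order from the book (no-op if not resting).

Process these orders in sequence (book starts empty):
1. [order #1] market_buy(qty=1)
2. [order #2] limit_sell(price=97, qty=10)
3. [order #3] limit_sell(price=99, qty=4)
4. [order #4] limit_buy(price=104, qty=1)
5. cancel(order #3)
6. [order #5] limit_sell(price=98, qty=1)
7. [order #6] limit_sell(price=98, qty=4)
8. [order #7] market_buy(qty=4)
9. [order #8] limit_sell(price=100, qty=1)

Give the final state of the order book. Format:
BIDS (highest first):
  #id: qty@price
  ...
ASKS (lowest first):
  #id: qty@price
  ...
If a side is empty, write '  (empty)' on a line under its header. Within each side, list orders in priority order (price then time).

After op 1 [order #1] market_buy(qty=1): fills=none; bids=[-] asks=[-]
After op 2 [order #2] limit_sell(price=97, qty=10): fills=none; bids=[-] asks=[#2:10@97]
After op 3 [order #3] limit_sell(price=99, qty=4): fills=none; bids=[-] asks=[#2:10@97 #3:4@99]
After op 4 [order #4] limit_buy(price=104, qty=1): fills=#4x#2:1@97; bids=[-] asks=[#2:9@97 #3:4@99]
After op 5 cancel(order #3): fills=none; bids=[-] asks=[#2:9@97]
After op 6 [order #5] limit_sell(price=98, qty=1): fills=none; bids=[-] asks=[#2:9@97 #5:1@98]
After op 7 [order #6] limit_sell(price=98, qty=4): fills=none; bids=[-] asks=[#2:9@97 #5:1@98 #6:4@98]
After op 8 [order #7] market_buy(qty=4): fills=#7x#2:4@97; bids=[-] asks=[#2:5@97 #5:1@98 #6:4@98]
After op 9 [order #8] limit_sell(price=100, qty=1): fills=none; bids=[-] asks=[#2:5@97 #5:1@98 #6:4@98 #8:1@100]

Answer: BIDS (highest first):
  (empty)
ASKS (lowest first):
  #2: 5@97
  #5: 1@98
  #6: 4@98
  #8: 1@100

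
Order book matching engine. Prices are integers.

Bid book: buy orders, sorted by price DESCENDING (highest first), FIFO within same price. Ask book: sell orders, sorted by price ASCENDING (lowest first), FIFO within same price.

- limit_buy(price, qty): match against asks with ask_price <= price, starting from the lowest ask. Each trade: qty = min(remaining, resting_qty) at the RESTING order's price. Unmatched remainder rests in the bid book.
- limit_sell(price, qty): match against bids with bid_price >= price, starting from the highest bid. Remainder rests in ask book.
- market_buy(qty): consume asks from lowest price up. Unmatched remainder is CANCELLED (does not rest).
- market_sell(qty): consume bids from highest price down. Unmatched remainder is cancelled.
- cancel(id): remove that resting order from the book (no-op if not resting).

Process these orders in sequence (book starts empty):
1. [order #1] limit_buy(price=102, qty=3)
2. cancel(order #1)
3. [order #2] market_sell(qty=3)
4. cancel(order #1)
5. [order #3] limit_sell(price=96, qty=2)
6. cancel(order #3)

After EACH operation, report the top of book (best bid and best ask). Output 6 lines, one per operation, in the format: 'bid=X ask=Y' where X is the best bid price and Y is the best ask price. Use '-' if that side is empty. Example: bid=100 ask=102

After op 1 [order #1] limit_buy(price=102, qty=3): fills=none; bids=[#1:3@102] asks=[-]
After op 2 cancel(order #1): fills=none; bids=[-] asks=[-]
After op 3 [order #2] market_sell(qty=3): fills=none; bids=[-] asks=[-]
After op 4 cancel(order #1): fills=none; bids=[-] asks=[-]
After op 5 [order #3] limit_sell(price=96, qty=2): fills=none; bids=[-] asks=[#3:2@96]
After op 6 cancel(order #3): fills=none; bids=[-] asks=[-]

Answer: bid=102 ask=-
bid=- ask=-
bid=- ask=-
bid=- ask=-
bid=- ask=96
bid=- ask=-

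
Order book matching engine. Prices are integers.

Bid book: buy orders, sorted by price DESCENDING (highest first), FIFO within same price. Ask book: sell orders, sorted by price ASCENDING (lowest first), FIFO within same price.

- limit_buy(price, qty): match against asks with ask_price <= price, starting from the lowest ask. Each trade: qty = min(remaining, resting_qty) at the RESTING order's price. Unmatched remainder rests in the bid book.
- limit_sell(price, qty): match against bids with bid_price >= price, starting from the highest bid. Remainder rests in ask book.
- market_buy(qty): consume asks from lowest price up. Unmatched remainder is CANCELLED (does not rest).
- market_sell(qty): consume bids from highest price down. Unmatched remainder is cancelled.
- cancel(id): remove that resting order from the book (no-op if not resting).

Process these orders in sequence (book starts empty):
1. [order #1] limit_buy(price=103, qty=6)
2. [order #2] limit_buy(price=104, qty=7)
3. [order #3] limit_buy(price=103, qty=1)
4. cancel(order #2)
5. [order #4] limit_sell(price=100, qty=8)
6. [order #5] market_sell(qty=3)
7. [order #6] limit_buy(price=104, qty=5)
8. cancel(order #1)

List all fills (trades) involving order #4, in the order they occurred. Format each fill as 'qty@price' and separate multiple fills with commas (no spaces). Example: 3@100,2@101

After op 1 [order #1] limit_buy(price=103, qty=6): fills=none; bids=[#1:6@103] asks=[-]
After op 2 [order #2] limit_buy(price=104, qty=7): fills=none; bids=[#2:7@104 #1:6@103] asks=[-]
After op 3 [order #3] limit_buy(price=103, qty=1): fills=none; bids=[#2:7@104 #1:6@103 #3:1@103] asks=[-]
After op 4 cancel(order #2): fills=none; bids=[#1:6@103 #3:1@103] asks=[-]
After op 5 [order #4] limit_sell(price=100, qty=8): fills=#1x#4:6@103 #3x#4:1@103; bids=[-] asks=[#4:1@100]
After op 6 [order #5] market_sell(qty=3): fills=none; bids=[-] asks=[#4:1@100]
After op 7 [order #6] limit_buy(price=104, qty=5): fills=#6x#4:1@100; bids=[#6:4@104] asks=[-]
After op 8 cancel(order #1): fills=none; bids=[#6:4@104] asks=[-]

Answer: 6@103,1@103,1@100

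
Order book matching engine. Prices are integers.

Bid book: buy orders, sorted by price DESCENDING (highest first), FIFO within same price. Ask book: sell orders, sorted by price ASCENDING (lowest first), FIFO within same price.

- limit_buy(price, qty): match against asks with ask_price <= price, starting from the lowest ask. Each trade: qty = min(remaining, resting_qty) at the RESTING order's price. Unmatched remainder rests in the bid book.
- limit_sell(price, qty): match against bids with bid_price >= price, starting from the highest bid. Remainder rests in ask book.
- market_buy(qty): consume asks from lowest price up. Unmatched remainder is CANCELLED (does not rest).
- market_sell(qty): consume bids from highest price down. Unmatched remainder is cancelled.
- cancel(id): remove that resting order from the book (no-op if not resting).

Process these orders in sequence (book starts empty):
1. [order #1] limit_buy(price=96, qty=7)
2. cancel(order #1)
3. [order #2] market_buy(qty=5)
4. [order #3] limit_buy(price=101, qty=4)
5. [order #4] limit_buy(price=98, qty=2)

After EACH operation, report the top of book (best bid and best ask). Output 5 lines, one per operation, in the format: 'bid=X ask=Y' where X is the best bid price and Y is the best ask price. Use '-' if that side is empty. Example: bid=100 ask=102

Answer: bid=96 ask=-
bid=- ask=-
bid=- ask=-
bid=101 ask=-
bid=101 ask=-

Derivation:
After op 1 [order #1] limit_buy(price=96, qty=7): fills=none; bids=[#1:7@96] asks=[-]
After op 2 cancel(order #1): fills=none; bids=[-] asks=[-]
After op 3 [order #2] market_buy(qty=5): fills=none; bids=[-] asks=[-]
After op 4 [order #3] limit_buy(price=101, qty=4): fills=none; bids=[#3:4@101] asks=[-]
After op 5 [order #4] limit_buy(price=98, qty=2): fills=none; bids=[#3:4@101 #4:2@98] asks=[-]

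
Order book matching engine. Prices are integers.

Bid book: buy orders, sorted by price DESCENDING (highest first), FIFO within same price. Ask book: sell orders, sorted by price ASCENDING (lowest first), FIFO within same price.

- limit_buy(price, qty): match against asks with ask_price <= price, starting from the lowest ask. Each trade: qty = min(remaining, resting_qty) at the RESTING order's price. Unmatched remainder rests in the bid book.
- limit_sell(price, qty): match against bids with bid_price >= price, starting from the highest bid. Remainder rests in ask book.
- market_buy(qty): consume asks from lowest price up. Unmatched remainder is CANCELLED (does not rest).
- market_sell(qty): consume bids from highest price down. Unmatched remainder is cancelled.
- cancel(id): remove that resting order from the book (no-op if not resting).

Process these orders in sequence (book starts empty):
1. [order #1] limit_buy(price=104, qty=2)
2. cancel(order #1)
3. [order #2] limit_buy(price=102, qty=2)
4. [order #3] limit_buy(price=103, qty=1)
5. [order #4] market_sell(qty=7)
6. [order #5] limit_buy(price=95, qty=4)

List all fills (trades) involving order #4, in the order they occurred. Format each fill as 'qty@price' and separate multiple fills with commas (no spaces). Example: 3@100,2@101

Answer: 1@103,2@102

Derivation:
After op 1 [order #1] limit_buy(price=104, qty=2): fills=none; bids=[#1:2@104] asks=[-]
After op 2 cancel(order #1): fills=none; bids=[-] asks=[-]
After op 3 [order #2] limit_buy(price=102, qty=2): fills=none; bids=[#2:2@102] asks=[-]
After op 4 [order #3] limit_buy(price=103, qty=1): fills=none; bids=[#3:1@103 #2:2@102] asks=[-]
After op 5 [order #4] market_sell(qty=7): fills=#3x#4:1@103 #2x#4:2@102; bids=[-] asks=[-]
After op 6 [order #5] limit_buy(price=95, qty=4): fills=none; bids=[#5:4@95] asks=[-]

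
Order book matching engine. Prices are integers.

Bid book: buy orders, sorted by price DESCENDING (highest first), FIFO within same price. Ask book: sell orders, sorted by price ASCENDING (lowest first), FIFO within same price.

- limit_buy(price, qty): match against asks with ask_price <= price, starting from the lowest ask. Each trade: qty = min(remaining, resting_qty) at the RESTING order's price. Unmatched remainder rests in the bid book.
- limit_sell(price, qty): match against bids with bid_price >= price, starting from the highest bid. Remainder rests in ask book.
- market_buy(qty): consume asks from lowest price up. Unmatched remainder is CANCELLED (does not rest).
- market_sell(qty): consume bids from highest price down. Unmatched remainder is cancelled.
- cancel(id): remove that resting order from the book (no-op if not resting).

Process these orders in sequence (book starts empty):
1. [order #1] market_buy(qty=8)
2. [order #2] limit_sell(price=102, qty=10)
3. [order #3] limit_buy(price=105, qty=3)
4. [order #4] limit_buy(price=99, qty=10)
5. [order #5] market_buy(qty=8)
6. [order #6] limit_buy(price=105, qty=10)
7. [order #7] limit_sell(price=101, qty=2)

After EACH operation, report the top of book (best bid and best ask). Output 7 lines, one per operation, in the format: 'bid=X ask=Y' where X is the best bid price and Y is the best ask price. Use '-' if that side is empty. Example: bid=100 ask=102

After op 1 [order #1] market_buy(qty=8): fills=none; bids=[-] asks=[-]
After op 2 [order #2] limit_sell(price=102, qty=10): fills=none; bids=[-] asks=[#2:10@102]
After op 3 [order #3] limit_buy(price=105, qty=3): fills=#3x#2:3@102; bids=[-] asks=[#2:7@102]
After op 4 [order #4] limit_buy(price=99, qty=10): fills=none; bids=[#4:10@99] asks=[#2:7@102]
After op 5 [order #5] market_buy(qty=8): fills=#5x#2:7@102; bids=[#4:10@99] asks=[-]
After op 6 [order #6] limit_buy(price=105, qty=10): fills=none; bids=[#6:10@105 #4:10@99] asks=[-]
After op 7 [order #7] limit_sell(price=101, qty=2): fills=#6x#7:2@105; bids=[#6:8@105 #4:10@99] asks=[-]

Answer: bid=- ask=-
bid=- ask=102
bid=- ask=102
bid=99 ask=102
bid=99 ask=-
bid=105 ask=-
bid=105 ask=-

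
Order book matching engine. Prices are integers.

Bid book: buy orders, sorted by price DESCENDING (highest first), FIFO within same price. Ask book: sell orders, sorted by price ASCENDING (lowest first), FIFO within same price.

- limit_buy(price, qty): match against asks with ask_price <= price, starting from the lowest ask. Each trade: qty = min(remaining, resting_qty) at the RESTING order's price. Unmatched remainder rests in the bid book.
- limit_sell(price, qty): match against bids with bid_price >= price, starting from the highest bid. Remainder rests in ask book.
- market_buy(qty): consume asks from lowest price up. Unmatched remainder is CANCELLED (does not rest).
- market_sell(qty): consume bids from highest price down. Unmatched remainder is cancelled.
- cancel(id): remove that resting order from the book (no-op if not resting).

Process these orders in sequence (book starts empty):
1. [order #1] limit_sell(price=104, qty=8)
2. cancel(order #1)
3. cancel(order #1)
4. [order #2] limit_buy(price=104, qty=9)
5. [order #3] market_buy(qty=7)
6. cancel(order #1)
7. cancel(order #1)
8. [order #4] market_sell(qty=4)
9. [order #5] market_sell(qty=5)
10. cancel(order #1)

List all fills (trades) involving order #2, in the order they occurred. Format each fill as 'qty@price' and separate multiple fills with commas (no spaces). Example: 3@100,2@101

After op 1 [order #1] limit_sell(price=104, qty=8): fills=none; bids=[-] asks=[#1:8@104]
After op 2 cancel(order #1): fills=none; bids=[-] asks=[-]
After op 3 cancel(order #1): fills=none; bids=[-] asks=[-]
After op 4 [order #2] limit_buy(price=104, qty=9): fills=none; bids=[#2:9@104] asks=[-]
After op 5 [order #3] market_buy(qty=7): fills=none; bids=[#2:9@104] asks=[-]
After op 6 cancel(order #1): fills=none; bids=[#2:9@104] asks=[-]
After op 7 cancel(order #1): fills=none; bids=[#2:9@104] asks=[-]
After op 8 [order #4] market_sell(qty=4): fills=#2x#4:4@104; bids=[#2:5@104] asks=[-]
After op 9 [order #5] market_sell(qty=5): fills=#2x#5:5@104; bids=[-] asks=[-]
After op 10 cancel(order #1): fills=none; bids=[-] asks=[-]

Answer: 4@104,5@104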